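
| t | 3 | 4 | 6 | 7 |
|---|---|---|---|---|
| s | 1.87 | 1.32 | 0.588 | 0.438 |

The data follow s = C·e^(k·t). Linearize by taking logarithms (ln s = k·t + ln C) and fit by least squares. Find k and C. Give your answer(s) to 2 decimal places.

Linearized form: ln s = k·t + ln C. From the 4 transformed points,
Σt = 20.0000, Σ(t)² = 110.0000, Σln s = -0.4530, Σt·ln s = -5.9766.
Equations: 110.0000·k + 20.0000·ln C = -5.9766;  20.0000·k + 4·ln C = -0.4530.
Slope k = (n·Σt·ln s − Σt·Σln s)/(n·Σ(t)² − (Σt)²) = (4·-5.9766 − 20.0000·-0.4530)/40.0000 = -0.37116; ln C = (Σln s − k·Σt)/n = 1.74256, so C = exp(1.74256) = 5.71193.

k = -0.37, C = 5.71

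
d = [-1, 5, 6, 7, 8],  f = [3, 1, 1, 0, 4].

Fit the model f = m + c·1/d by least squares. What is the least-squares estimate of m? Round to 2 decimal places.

m = 1.70

From the data, Σ1 = 5, Σ1/d = -307/840, Σ1/d·1/d = 778849/705600.
Moment sums: Σf = 9, Σ1/d·f = -32/15.
Determinant 5·(778849/705600) − (-307/840)² = 949999/176400.
m = (9·(778849/705600) − (-307/840)·(-32/15))/(949999/176400) = 6459497/3799996; c = (5·(-32/15) − (-307/840)·9)/(949999/176400) = -1301370/949999.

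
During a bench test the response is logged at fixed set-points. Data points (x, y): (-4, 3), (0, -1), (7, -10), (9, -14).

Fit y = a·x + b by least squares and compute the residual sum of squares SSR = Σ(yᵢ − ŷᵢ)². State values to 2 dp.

SSR = 1.69

Sums needed: Σx·x = 146, Σx = 12, Σ1 = 4.
And Σx·y = -208, Σy = -22.
MᵀM·[a, b]ᵀ = Mᵀy becomes [[146, 12]; [12, 4]]·[a, b]ᵀ = [-208, -22]ᵀ.
Δ = 146·4 − 12² = 440.
a = ((-208)·4 − 12·(-22))/440 = -71/55; b = (146·(-22) − 12·(-208))/440 = -179/110.
Residuals: -59/110, 69/110, 73/110, -83/110; SSR = 93/55.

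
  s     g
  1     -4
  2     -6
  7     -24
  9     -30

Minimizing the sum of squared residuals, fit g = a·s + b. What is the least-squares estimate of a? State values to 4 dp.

The normal system MᵀM·[a, b]ᵀ = Mᵀg is [[135, 19]; [19, 4]]·[a, b]ᵀ = [-454, -64]ᵀ.
Eliminating b: 4·(row 1) − 19·(row 2) gives 179·a = 4·(-454) − 19·(-64) = -600, so a = -600/179.
Then b = ((-64) − 19·(-600/179))/4 = -14/179.

a = -3.3520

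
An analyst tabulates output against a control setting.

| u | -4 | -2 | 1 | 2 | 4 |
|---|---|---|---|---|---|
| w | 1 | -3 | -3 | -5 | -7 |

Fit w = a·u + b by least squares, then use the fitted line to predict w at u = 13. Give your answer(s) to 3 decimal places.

ŵ = -14.569

The normal system MᵀM·[a, b]ᵀ = Mᵀw is [[41, 1]; [1, 5]]·[a, b]ᵀ = [-39, -17]ᵀ.
det = 41·5 − 1² = 204.
a = ((-39)·5 − 1·(-17))/204 = -89/102; b = (41·(-17) − 1·(-39))/204 = -329/102.
At u = 13: ŵ = (-89/102)·(13) + (-329/102)·(1) = -743/51.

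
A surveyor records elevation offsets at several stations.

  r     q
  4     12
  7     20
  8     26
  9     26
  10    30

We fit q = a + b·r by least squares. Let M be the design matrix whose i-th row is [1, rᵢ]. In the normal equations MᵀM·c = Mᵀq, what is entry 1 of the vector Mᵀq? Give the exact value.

114

Entry 1 ↔ basis 1, so (Mᵀq)_{1} = Σᵢ qᵢ = (1)·(12) + (1)·(20) + (1)·(26) + (1)·(26) + (1)·(30) = 114.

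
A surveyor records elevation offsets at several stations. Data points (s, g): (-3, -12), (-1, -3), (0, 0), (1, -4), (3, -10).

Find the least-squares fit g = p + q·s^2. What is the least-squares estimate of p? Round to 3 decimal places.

p = -1.562

Setting ∂/∂p … = 0 gives: 5·p + 20·q = -29;  20·p + 164·q = -205.
Determinant 5·164 − 20² = 420.
p = ((-29)·164 − 20·(-205))/420 = -164/105; q = (5·(-205) − 20·(-29))/420 = -89/84.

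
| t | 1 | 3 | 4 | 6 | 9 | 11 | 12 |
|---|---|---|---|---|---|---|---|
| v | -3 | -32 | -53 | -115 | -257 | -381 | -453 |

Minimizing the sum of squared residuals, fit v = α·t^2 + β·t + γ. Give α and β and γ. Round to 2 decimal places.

Compute the Gram sums: Σt^2·t^2 = 43572, Σt^2·t = 4096, Σt^2 = 408, Σt·t = 408, Σt = 46, Σ1 = 7.
And Σt^2·v = -137429, Σt·v = -12941, Σv = -1294.
XᵀX·[α, β, γ]ᵀ = Xᵀv becomes [[43572, 4096, 408]; [4096, 408, 46]; [408, 46, 7]]·[α, β, γ]ᵀ = [-137429, -12941, -1294]ᵀ.
Solving the 3×3 system (Gaussian elimination) gives α = -483921/158228, β = -165247/158228, γ = 3001/11302.

α = -3.06, β = -1.04, γ = 0.27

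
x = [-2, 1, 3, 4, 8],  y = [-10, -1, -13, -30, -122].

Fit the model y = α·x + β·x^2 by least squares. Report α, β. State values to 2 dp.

Setting ∂/∂α … = 0 gives: 94·α + 596·β = -1116;  596·α + 4450·β = -8446.
(Σx·x = 94, Σx·x^2 = 596, Σx^2·x^2 = 4450, Σx·y = -1116, Σx^2·y = -8446.)
Eliminating β: 4450·(row 1) − 596·(row 2) gives 63084·α = 4450·(-1116) − 596·(-8446) = 67616, so α = 16904/15771.
Then β = ((-8446) − 596·(16904/15771))/4450 = -32197/15771.

α = 1.07, β = -2.04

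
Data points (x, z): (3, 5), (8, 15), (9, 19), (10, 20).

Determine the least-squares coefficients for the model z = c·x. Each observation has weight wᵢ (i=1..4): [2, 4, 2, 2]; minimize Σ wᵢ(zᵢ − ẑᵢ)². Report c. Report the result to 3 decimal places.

Setting ∂/∂c … = 0 gives: 636·c = 1252.
c = 1252/636 = 1.96855.

c = 1.969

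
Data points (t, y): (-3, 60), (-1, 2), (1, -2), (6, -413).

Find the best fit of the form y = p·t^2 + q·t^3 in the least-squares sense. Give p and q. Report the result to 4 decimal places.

p = 0.6135, q = -2.0143

Setting ∂/∂p … = 0 gives: 1379·p + 7533·q = -14328;  7533·p + 47387·q = -90832.
Determinant 1379·47387 − 7533² = 8600584.
p = ((-14328)·47387 − 7533·(-90832))/8600584 = 659565/1075073; q = (1379·(-90832) − 7533·(-14328))/8600584 = -2165563/1075073.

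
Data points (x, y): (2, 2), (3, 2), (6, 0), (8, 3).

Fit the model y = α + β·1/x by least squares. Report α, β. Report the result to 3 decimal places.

α = 1.517, β = 0.828

With design matrix M, MᵀM = [[4, 9/8]; [9/8, 233/576]] and Mᵀy = [7, 49/24]ᵀ.
Determinant 4·(233/576) − (9/8)² = 203/576.
α = (7·(233/576) − (9/8)·(49/24))/(203/576) = 44/29; β = (4·(49/24) − (9/8)·7)/(203/576) = 24/29.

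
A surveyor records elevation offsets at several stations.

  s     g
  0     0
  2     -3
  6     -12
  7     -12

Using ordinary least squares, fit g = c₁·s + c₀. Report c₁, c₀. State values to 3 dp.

c₁ = -1.855, c₀ = 0.206

XᵀX·[c₁, c₀]ᵀ = Xᵀg reads: 89·c₁ + 15·c₀ = -162;  15·c₁ + 4·c₀ = -27.
(Σs·s = 89, Σs = 15, Σ1 = 4, Σs·g = -162, Σg = -27.)
Determinant 89·4 − 15² = 131.
c₁ = ((-162)·4 − 15·(-27))/131 = -243/131; c₀ = (89·(-27) − 15·(-162))/131 = 27/131.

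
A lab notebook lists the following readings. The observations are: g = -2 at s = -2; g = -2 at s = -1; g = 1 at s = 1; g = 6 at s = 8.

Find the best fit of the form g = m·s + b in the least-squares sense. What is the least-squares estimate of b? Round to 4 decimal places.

Setting ∂/∂m … = 0 gives: 70·m + 6·b = 55;  6·m + 4·b = 3.
(Σs·s = 70, Σs = 6, Σ1 = 4, Σs·g = 55, Σg = 3.)
det = 70·4 − 6² = 244.
m = (55·4 − 6·3)/244 = 101/122; b = (70·3 − 6·55)/244 = -30/61.

b = -0.4918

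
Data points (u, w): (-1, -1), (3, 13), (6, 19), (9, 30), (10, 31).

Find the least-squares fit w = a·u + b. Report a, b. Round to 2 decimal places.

Compute the Gram sums: Σu·u = 227, Σu = 27, Σ1 = 5.
For Aᵀw: Σu·w = 734, Σw = 92.
Normal equations: [[227, 27]; [27, 5]]·[a, b]ᵀ = [734, 92]ᵀ.
Δ = 227·5 − 27² = 406.
a = (734·5 − 27·92)/406 = 593/203; b = (227·92 − 27·734)/406 = 533/203.

a = 2.92, b = 2.63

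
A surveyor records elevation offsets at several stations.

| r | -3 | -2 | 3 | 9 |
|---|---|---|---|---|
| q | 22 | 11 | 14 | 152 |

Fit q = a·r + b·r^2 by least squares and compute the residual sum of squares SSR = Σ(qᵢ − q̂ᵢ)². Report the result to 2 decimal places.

SSR = 0.15

From the data, Σr·r = 103, Σr·r^2 = 721, Σr^2·r^2 = 6739.
Right-hand side: Σr·q = 1322, Σr^2·q = 12680.
Δ = 103·6739 − 721² = 174276.
a = (1322·6739 − 721·12680)/174276 = -38887/29046; b = (103·12680 − 721·1322)/174276 = 571/282.
Residuals: -1161/4841, 1080/4841, -1002/4841, 187/4841; SSR = 734/4841.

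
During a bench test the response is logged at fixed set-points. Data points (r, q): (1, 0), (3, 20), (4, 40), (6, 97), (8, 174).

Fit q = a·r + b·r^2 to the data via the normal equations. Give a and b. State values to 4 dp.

The normal equations are: 126·a + 820·b = 2194;  820·a + 5730·b = 15448.
(Σr·r = 126, Σr·r^2 = 820, Σr^2·r^2 = 5730, Σr·q = 2194, Σr^2·q = 15448.)
Eliminating b: 5730·(row 1) − 820·(row 2) gives 49580·a = 5730·2194 − 820·15448 = -95740, so a = -4787/2479.
Then b = (15448 − 820·(-4787/2479))/5730 = 36842/12395.

a = -1.9310, b = 2.9723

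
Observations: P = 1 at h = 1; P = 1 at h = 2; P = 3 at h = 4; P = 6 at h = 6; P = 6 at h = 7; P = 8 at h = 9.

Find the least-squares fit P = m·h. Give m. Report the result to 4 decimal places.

m = 0.8824

The normal system XᵀX·[m]ᵀ = XᵀP is [[187]]·[m]ᵀ = [165]ᵀ.
Hence m = 165 / 187 ≈ 0.882353.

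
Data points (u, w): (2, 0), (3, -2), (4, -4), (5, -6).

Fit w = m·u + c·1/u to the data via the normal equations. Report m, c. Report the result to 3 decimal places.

AᵀA·[m, c]ᵀ = Aᵀw reads: 54·m + 4·c = -52;  4·m + (1669/3600)·c = -43/15.
(Σu·u = 54, Σu·1/u = 4, Σ1/u·1/u = 1669/3600, Σu·w = -52, Σ1/u·w = -43/15.)
Eliminating c: (1669/3600)·(row 1) − 4·(row 2) gives (1807/200)·m = (1669/3600)·(-52) − 4·(-43/15) = -11377/900, so m = -22754/16263.
Then c = ((-43/15) − 4·(-22754/16263))/(1669/3600) = 10640/1807.

m = -1.399, c = 5.888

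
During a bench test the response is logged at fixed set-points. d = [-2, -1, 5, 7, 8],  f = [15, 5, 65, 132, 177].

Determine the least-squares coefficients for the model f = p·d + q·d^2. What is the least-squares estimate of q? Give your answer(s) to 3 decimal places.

q = 2.983

From the data, Σd·d = 143, Σd·d^2 = 971, Σd^2·d^2 = 7139.
And Σd·f = 2630, Σd^2·f = 19486.
AᵀA·[p, q]ᵀ = Aᵀf becomes [[143, 971]; [971, 7139]]·[p, q]ᵀ = [2630, 19486]ᵀ.
Δ = 143·7139 − 971² = 78036.
p = (2630·7139 − 971·19486)/78036 = -36334/19509; q = (143·19486 − 971·2630)/78036 = 58192/19509.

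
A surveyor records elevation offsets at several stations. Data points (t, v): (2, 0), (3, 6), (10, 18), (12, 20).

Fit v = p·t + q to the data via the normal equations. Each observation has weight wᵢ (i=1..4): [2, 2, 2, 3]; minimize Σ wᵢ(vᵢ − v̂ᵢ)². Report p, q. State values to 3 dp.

p = 1.862, q = -1.655

Normal-equation sums: Σwᵢ·t·t = 658, Σwᵢ·t = 66, Σwᵢ·1 = 9.
Right-hand side: Σwᵢ·t·v = 1116, Σwᵢ·v = 108.
Δ = 658·9 − 66² = 1566.
p = (1116·9 − 66·108)/1566 = 54/29; q = (658·108 − 66·1116)/1566 = -48/29.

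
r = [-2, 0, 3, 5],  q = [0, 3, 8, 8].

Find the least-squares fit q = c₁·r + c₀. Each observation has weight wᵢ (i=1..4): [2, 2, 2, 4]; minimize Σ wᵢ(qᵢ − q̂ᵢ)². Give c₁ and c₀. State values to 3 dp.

c₁ = 1.149, c₀ = 2.871

The normal system MᵀWM·[c₁, c₀]ᵀ = MᵀWq is [[126, 22]; [22, 10]]·[c₁, c₀]ᵀ = [208, 54]ᵀ.
Δ = 126·10 − 22² = 776.
c₁ = (208·10 − 22·54)/776 = 223/194; c₀ = (126·54 − 22·208)/776 = 557/194.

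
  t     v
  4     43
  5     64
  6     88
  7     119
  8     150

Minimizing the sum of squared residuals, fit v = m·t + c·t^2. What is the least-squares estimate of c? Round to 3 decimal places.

With design matrix X, XᵀX = [[190, 1260]; [1260, 8674]] and Xᵀv = [3053, 20887]ᵀ.
Eliminating c: 8674·(row 1) − 1260·(row 2) gives 60460·m = 8674·3053 − 1260·20887 = 164102, so m = 82051/30230.
Then c = (20887 − 1260·(82051/30230))/8674 = 12175/6046.

c = 2.014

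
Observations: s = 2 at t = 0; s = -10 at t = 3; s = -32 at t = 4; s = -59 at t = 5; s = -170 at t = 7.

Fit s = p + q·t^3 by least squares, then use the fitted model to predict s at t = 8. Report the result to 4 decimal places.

ŝ = -254.5744

The normal equations are: 5·p + 559·q = -269;  559·p + 138099·q = -68003.
(Σ1 = 5, Σt^3 = 559, Σt^3·t^3 = 138099, Σs = -269, Σt^3·s = -68003.)
det = 5·138099 − 559² = 378014.
p = ((-269)·138099 − 559·(-68003))/378014 = 4753/2077; q = (5·(-68003) − 559·(-269))/378014 = -1042/2077.
At t = 8: ŝ = (4753/2077)·(1) + (-1042/2077)·(512) = -528751/2077.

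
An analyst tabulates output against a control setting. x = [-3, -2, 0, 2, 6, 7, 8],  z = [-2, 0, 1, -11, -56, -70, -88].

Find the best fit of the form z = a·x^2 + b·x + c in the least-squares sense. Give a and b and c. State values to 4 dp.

a = -1.0236, b = -2.7827, c = -0.8554

Normal-equation sums: Σx^2·x^2 = 7906, Σx^2·x = 1044, Σx^2 = 166, Σx·x = 166, Σx = 18, Σ1 = 7.
For Mᵀz: Σx^2·z = -11140, Σx·z = -1546, Σz = -226.
MᵀM·[a, b, c]ᵀ = Mᵀz becomes [[7906, 1044, 166]; [1044, 166, 18]; [166, 18, 7]]·[a, b, c]ᵀ = [-11140, -1546, -226]ᵀ.
Row-reducing yields a = -56328/55027, b = -153121/55027, c = -6724/7861.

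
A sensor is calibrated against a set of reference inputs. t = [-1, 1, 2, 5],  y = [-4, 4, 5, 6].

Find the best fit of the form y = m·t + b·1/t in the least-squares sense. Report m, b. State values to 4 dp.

m = 1.1478, b = 3.1042

AᵀA·[m, b]ᵀ = Aᵀy reads: 31·m + 4·b = 48;  4·m + (229/100)·b = 117/10.
det = 31·(229/100) − 4² = 5499/100.
m = (48·(229/100) − 4·(117/10))/(5499/100) = 2104/1833; b = (31·(117/10) − 4·48)/(5499/100) = 5690/1833.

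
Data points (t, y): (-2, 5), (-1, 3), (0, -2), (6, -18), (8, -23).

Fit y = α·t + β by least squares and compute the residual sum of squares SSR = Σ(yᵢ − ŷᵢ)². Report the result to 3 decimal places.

SSR = 2.634

Compute the Gram sums: Σt·t = 105, Σt = 11, Σ1 = 5.
Right-hand side: Σt·y = -305, Σy = -35.
XᵀX·[α, β]ᵀ = Xᵀy becomes [[105, 11]; [11, 5]]·[α, β]ᵀ = [-305, -35]ᵀ.
Determinant 105·5 − 11² = 404.
α = ((-305)·5 − 11·(-35))/404 = -285/101; β = (105·(-35) − 11·(-305))/404 = -80/101.
Residuals: 15/101, 98/101, -122/101, -28/101, 37/101; SSR = 266/101.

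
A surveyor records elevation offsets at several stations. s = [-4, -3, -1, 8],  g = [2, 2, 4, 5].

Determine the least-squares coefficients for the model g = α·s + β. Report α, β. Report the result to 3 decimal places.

Normal-equation sums: Σs·s = 90, Σs = 0, Σ1 = 4.
And Σs·g = 22, Σg = 13.
Determinant 90·4 − 0² = 360.
α = (22·4 − 0·13)/360 = 11/45; β = (90·13 − 0·22)/360 = 13/4.

α = 0.244, β = 3.250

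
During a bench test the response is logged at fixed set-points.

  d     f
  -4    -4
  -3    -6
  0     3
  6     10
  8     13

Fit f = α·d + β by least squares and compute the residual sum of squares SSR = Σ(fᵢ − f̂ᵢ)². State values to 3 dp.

SSR = 11.132

Compute the Gram sums: Σd·d = 125, Σd = 7, Σ1 = 5.
Moment sums: Σd·f = 198, Σf = 16.
Determinant 125·5 − 7² = 576.
α = (198·5 − 7·16)/576 = 439/288; β = (125·16 − 7·198)/576 = 307/288.
Residuals: 33/32, -359/144, 557/288, -61/288, -25/96; SSR = 1603/144.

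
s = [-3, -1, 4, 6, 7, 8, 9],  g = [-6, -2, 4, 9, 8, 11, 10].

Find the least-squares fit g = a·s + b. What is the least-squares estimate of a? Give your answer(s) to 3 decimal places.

Compute the Gram sums: Σs·s = 256, Σs = 30, Σ1 = 7.
Right-hand side: Σs·g = 324, Σg = 34.
So MᵀM·[a, b]ᵀ = Mᵀg: [[256, 30]; [30, 7]]·[a, b]ᵀ = [324, 34]ᵀ.
Δ = 256·7 − 30² = 892.
a = (324·7 − 30·34)/892 = 312/223; b = (256·34 − 30·324)/892 = -254/223.

a = 1.399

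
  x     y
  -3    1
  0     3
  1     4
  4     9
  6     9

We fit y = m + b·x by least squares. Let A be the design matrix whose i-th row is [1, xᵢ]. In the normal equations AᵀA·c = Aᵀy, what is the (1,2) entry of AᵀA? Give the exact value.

Row 1 ↔ basis 1, column 2 ↔ basis x, so (AᵀA)_{1,2} = Σᵢ x = (1)·(-3) + (1)·(0) + (1)·(1) + (1)·(4) + (1)·(6) = 8.

8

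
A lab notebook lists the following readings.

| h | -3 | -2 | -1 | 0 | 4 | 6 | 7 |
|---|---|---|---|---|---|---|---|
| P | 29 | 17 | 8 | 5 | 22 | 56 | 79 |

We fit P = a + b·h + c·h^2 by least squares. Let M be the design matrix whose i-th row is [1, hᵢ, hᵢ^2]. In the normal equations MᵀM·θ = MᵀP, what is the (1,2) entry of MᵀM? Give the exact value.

11

Row 1 ↔ basis 1, column 2 ↔ basis h, so (MᵀM)_{1,2} = Σᵢ h = (1)·(-3) + (1)·(-2) + (1)·(-1) + (1)·(0) + (1)·(4) + (1)·(6) + (1)·(7) = 11.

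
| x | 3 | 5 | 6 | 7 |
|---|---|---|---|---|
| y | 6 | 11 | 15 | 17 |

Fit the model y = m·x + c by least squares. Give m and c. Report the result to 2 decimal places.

Normal-equation sums: Σx·x = 119, Σx = 21, Σ1 = 4.
Right-hand side: Σx·y = 282, Σy = 49.
AᵀA·[m, c]ᵀ = Aᵀy becomes [[119, 21]; [21, 4]]·[m, c]ᵀ = [282, 49]ᵀ.
Determinant 119·4 − 21² = 35.
m = (282·4 − 21·49)/35 = 99/35; c = (119·49 − 21·282)/35 = -13/5.

m = 2.83, c = -2.60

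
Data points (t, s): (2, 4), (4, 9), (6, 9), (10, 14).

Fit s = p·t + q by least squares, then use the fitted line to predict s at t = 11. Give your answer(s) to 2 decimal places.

ŝ = 15.29

Forming AᵀA = [[156, 22]; [22, 4]] and Aᵀs = [238, 36]ᵀ gives AᵀA·[p, q]ᵀ = Aᵀs.
Δ = 156·4 − 22² = 140.
p = (238·4 − 22·36)/140 = 8/7; q = (156·36 − 22·238)/140 = 19/7.
At t = 11: ŝ = (8/7)·(11) + (19/7)·(1) = 107/7.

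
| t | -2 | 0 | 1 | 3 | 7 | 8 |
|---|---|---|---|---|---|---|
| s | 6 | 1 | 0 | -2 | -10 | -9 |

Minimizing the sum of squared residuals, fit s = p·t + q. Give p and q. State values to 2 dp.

p = -1.53, q = 1.99

Forming XᵀX = [[127, 17]; [17, 6]] and Xᵀs = [-160, -14]ᵀ gives XᵀX·[p, q]ᵀ = Xᵀs.
det = 127·6 − 17² = 473.
p = ((-160)·6 − 17·(-14))/473 = -722/473; q = (127·(-14) − 17·(-160))/473 = 942/473.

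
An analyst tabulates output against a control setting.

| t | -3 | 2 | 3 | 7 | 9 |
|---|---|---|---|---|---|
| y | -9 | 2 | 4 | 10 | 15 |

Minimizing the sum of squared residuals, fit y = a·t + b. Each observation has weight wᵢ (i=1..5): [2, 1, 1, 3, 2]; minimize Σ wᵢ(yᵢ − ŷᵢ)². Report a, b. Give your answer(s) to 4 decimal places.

a = 1.9344, b = -2.8342

From the data, Σwᵢ·t·t = 340, Σwᵢ·t = 38, Σwᵢ·1 = 9.
For AᵀWy: Σwᵢ·t·y = 550, Σwᵢ·y = 48.
AᵀWA·[a, b]ᵀ = AᵀWy becomes [[340, 38]; [38, 9]]·[a, b]ᵀ = [550, 48]ᵀ.
Eliminating b: 9·(row 1) − 38·(row 2) gives 1616·a = 9·550 − 38·48 = 3126, so a = 1563/808.
Then b = (48 − 38·(1563/808))/9 = -1145/404.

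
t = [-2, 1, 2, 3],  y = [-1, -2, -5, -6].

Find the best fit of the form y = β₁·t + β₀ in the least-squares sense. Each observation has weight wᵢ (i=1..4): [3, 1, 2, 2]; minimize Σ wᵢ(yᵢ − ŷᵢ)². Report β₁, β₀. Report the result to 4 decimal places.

β₁ = -0.9791, β₀ = -2.7631

Sums needed: Σwᵢ·t·t = 39, Σwᵢ·t = 5, Σwᵢ·1 = 8.
Moment sums: Σwᵢ·t·y = -52, Σwᵢ·y = -27.
Δ = 39·8 − 5² = 287.
β₁ = ((-52)·8 − 5·(-27))/287 = -281/287; β₀ = (39·(-27) − 5·(-52))/287 = -793/287.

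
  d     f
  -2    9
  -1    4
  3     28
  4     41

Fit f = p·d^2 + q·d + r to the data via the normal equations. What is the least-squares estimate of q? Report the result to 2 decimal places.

q = 1.94

From the data, Σd^2·d^2 = 354, Σd^2·d = 82, Σd^2 = 30, Σd·d = 30, Σd = 4, Σ1 = 4.
For Aᵀf: Σd^2·f = 948, Σd·f = 226, Σf = 82.
So AᵀA·[p, q, r]ᵀ = Aᵀf: [[354, 82, 30]; [82, 30, 4]; [30, 4, 4]]·[p, q, r]ᵀ = [948, 226, 82]ᵀ.
Row-reducing yields p = 9/5, q = 126/65, r = 329/65.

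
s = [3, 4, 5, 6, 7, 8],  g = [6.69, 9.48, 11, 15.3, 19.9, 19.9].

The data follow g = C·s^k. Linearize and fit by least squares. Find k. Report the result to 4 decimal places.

Linearized form: ln g = k·ln s + ln C. From the 6 transformed points,
AᵀA = [[17.0401, 9.9115]; [9.9115, 6]], rhs = [25.9917, 15.2570]ᵀ  (here Σln s = 9.9115, Σ(ln s)² = 17.0401, Σln g = 15.2570, Σln s·ln g = 25.9917).
Solving (det = 4.0036): k = 1.18173, ln C = 0.59073.

k = 1.1817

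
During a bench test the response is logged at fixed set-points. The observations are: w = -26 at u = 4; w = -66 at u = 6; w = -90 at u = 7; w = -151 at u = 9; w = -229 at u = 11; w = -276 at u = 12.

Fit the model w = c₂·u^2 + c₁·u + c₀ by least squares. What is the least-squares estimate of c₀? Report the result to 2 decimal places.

Compute the Gram sums: Σu^2·u^2 = 45891, Σu^2·u = 4411, Σu^2 = 447, Σu·u = 447, Σu = 49, Σ1 = 6.
Moment sums: Σu^2·w = -86886, Σu·w = -8320, Σw = -838.
Row-reducing yields c₂ = -1829/912, c₁ = 317/304, c₀ = 559/456.

c₀ = 1.23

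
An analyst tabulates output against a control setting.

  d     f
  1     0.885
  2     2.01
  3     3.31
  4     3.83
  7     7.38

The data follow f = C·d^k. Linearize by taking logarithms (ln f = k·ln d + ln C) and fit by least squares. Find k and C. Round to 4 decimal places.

With ln fᵢ as the transformed response and ln dᵢ as the regressor:
Σln d = 5.1240, Σ(ln d)² = 7.3958, Σln f = 5.1146, Σln d·ln f = 7.5499.
Equations: 7.3958·k + 5.1240·ln C = 7.5499;  5.1240·k + 5·ln C = 5.1146.
Solving (det = 10.7239): k = 1.07637, ln C = -0.08014, so C = exp(-0.08014) = 0.92298.

k = 1.0764, C = 0.9230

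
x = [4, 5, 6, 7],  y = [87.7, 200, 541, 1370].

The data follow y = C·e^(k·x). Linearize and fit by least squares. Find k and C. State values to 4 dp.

With ln yᵢ as the transformed response and xᵢ as the regressor:
Over the data: Σx = 22.0000, Σ(x)² = 126.0000, Σln y = 23.2882, Σx·ln y = 132.7058.
Normal system: [[126.0000, 22.0000]; [22.0000, 4]]·[k, ln C]ᵀ = [132.7058, 23.2882]ᵀ.
Solving (det = 20.0000): k = 0.92410, ln C = 0.73949, so C = exp(0.73949) = 2.09486.

k = 0.9241, C = 2.0949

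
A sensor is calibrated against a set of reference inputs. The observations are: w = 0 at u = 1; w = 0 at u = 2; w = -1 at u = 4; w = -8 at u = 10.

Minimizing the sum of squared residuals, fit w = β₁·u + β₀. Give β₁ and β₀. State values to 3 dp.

Compute the Gram sums: Σu·u = 121, Σu = 17, Σ1 = 4.
Right-hand side: Σu·w = -84, Σw = -9.
So XᵀX·[β₁, β₀]ᵀ = Xᵀw: [[121, 17]; [17, 4]]·[β₁, β₀]ᵀ = [-84, -9]ᵀ.
Eliminating β₀: 4·(row 1) − 17·(row 2) gives 195·β₁ = 4·(-84) − 17·(-9) = -183, so β₁ = -61/65.
Then β₀ = ((-9) − 17·(-61/65))/4 = 113/65.

β₁ = -0.938, β₀ = 1.738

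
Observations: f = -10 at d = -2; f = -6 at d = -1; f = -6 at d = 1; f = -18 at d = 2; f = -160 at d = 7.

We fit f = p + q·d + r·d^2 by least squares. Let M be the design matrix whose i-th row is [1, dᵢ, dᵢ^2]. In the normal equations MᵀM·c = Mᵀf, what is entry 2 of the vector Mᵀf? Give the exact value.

-1136

Entry 2 ↔ basis d, so (Mᵀf)_{2} = Σᵢ (d)·fᵢ = (-2)·(-10) + (-1)·(-6) + (1)·(-6) + (2)·(-18) + (7)·(-160) = -1136.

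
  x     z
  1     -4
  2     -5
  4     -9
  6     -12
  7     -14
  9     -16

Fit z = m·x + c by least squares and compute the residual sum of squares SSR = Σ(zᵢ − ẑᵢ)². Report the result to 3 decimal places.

SSR = 1.075

The normal equations are: 187·m + 29·c = -364;  29·m + 6·c = -60.
(Σx·x = 187, Σx = 29, Σ1 = 6, Σx·z = -364, Σz = -60.)
det = 187·6 − 29² = 281.
m = ((-364)·6 − 29·(-60))/281 = -444/281; c = (187·(-60) − 29·(-364))/281 = -664/281.
Residuals: -16/281, 147/281, -89/281, -44/281, -162/281, 164/281; SSR = 302/281.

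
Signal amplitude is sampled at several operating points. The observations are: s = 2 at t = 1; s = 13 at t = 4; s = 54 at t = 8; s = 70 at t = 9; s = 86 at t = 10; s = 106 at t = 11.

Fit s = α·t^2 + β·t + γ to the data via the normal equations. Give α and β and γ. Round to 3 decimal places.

Entries of XᵀX: Σt^2·t^2 = 35555, Σt^2·t = 3637, Σt^2 = 383, Σt·t = 383, Σt = 43, Σ1 = 6.
And Σt^2·s = 30762, Σt·s = 3142, Σs = 331.
XᵀX·[α, β, γ]ᵀ = Xᵀs becomes [[35555, 3637, 383]; [3637, 383, 43]; [383, 43, 6]]·[α, β, γ]ᵀ = [30762, 3142, 331]ᵀ.
Inverting the 3×3 Gram matrix, [α, β, γ]ᵀ = [102187/105600, -131939/105600, 3761/1600]ᵀ.

α = 0.968, β = -1.249, γ = 2.351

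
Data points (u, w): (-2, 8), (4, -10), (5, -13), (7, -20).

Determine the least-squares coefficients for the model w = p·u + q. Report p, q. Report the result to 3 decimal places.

Normal-equation sums: Σu·u = 94, Σu = 14, Σ1 = 4.
Right-hand side: Σu·w = -261, Σw = -35.
So MᵀM·[p, q]ᵀ = Mᵀw: [[94, 14]; [14, 4]]·[p, q]ᵀ = [-261, -35]ᵀ.
Determinant 94·4 − 14² = 180.
p = ((-261)·4 − 14·(-35))/180 = -277/90; q = (94·(-35) − 14·(-261))/180 = 91/45.

p = -3.078, q = 2.022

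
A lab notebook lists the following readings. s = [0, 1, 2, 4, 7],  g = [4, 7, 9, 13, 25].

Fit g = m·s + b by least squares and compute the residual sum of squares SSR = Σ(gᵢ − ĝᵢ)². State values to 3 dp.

SSR = 6.545

With design matrix A, AᵀA = [[70, 14]; [14, 5]] and Aᵀg = [252, 58]ᵀ.
Δ = 70·5 − 14² = 154.
m = (252·5 − 14·58)/154 = 32/11; b = (70·58 − 14·252)/154 = 38/11.
Residuals: 6/11, 7/11, -3/11, -23/11, 13/11; SSR = 72/11.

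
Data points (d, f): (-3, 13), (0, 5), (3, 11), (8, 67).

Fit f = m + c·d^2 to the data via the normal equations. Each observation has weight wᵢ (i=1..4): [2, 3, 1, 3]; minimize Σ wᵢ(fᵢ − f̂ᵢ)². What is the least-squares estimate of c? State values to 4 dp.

From the data, Σwᵢ·1 = 9, Σwᵢ·d^2 = 219, Σwᵢ·d^2·d^2 = 12531.
Moment sums: Σwᵢ·f = 253, Σwᵢ·d^2·f = 13197.
Δ = 9·12531 − 219² = 64818.
m = (253·12531 − 219·13197)/64818 = 46700/10803; c = (9·13197 − 219·253)/64818 = 10561/10803.

c = 0.9776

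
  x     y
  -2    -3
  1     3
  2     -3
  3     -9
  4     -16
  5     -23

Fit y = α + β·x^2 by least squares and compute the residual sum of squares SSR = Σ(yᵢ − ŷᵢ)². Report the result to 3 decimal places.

SSR = 10.664

Normal-equation sums: Σ1 = 6, Σx^2 = 59, Σx^2·x^2 = 995.
Moment sums: Σy = -51, Σx^2·y = -933.
MᵀM·[α, β]ᵀ = Mᵀy becomes [[6, 59]; [59, 995]]·[α, β]ᵀ = [-51, -933]ᵀ.
Eliminating β: 995·(row 1) − 59·(row 2) gives 2489·α = 995·(-51) − 59·(-933) = 4302, so α = 4302/2489.
Then β = ((-933) − 59·(4302/2489))/995 = -2589/2489.
Residuals: -1413/2489, 5754/2489, -1413/2489, -3402/2489, -2702/2489, 3176/2489; SSR = 26542/2489.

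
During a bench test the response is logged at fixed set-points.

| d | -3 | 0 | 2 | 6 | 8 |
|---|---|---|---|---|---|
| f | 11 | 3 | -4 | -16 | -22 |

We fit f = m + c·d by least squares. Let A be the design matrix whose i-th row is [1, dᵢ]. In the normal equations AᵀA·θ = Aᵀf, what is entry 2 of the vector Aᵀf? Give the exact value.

-313

Entry 2 ↔ basis d, so (Aᵀf)_{2} = Σᵢ (d)·fᵢ = (-3)·(11) + (0)·(3) + (2)·(-4) + (6)·(-16) + (8)·(-22) = -313.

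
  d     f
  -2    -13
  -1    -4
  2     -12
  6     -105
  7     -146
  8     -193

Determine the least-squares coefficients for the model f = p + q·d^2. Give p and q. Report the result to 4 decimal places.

The normal equations are: 6·p + 158·q = -473;  158·p + 7826·q = -23390.
Eliminating q: 7826·(row 1) − 158·(row 2) gives 21992·p = 7826·(-473) − 158·(-23390) = -6078, so p = -3039/10996.
Then q = ((-23390) − 158·(-3039/10996))/7826 = -32803/10996.

p = -0.2764, q = -2.9832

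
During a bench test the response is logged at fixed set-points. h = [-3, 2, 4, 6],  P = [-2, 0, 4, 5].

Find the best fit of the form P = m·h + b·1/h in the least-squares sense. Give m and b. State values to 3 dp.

m = 1.010, b = -3.411

Forming MᵀM = [[65, 4]; [4, 65/144]] and MᵀP = [52, 5/2]ᵀ gives MᵀM·[m, b]ᵀ = MᵀP.
Determinant 65·(65/144) − 4² = 1921/144.
m = (52·(65/144) − 4·(5/2))/(1921/144) = 1940/1921; b = (65·(5/2) − 4·52)/(1921/144) = -6552/1921.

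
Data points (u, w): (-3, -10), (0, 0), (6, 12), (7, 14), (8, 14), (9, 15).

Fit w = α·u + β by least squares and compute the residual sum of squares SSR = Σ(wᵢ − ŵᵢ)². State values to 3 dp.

SSR = 14.732

The normal equations are: 239·α + 27·β = 447;  27·α + 6·β = 45.
Eliminating β: 6·(row 1) − 27·(row 2) gives 705·α = 6·447 − 27·45 = 1467, so α = 489/235.
Then β = (45 − 27·(489/235))/6 = -438/235.
Residuals: -89/47, 438/235, 324/235, 61/47, -184/235, -438/235; SSR = 3462/235.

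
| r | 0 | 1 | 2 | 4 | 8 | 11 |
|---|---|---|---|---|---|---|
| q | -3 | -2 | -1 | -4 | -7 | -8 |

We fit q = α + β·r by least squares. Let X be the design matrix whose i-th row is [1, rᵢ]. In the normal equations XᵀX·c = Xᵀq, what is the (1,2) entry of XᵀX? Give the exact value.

Row 1 ↔ basis 1, column 2 ↔ basis r, so (XᵀX)_{1,2} = Σᵢ r = (1)·(0) + (1)·(1) + (1)·(2) + (1)·(4) + (1)·(8) + (1)·(11) = 26.

26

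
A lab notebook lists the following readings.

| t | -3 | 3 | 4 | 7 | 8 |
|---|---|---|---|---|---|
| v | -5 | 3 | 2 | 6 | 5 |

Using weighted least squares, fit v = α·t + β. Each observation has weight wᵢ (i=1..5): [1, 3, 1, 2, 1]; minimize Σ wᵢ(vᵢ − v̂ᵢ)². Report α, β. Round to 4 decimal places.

Setting ∂/∂α … = 0 gives: 214·α + 32·β = 174;  32·α + 8·β = 23.
Δ = 214·8 − 32² = 688.
α = (174·8 − 32·23)/688 = 41/43; β = (214·23 − 32·174)/688 = -323/344.

α = 0.9535, β = -0.9390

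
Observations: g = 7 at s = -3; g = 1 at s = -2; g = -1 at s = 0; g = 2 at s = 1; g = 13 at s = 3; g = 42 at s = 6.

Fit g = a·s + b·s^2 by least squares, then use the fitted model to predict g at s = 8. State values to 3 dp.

ĝ = 72.607

Forming AᵀA = [[59, 209]; [209, 1475]] and Aᵀg = [270, 1698]ᵀ gives AᵀA·[a, b]ᵀ = Aᵀg.
Eliminating b: 1475·(row 1) − 209·(row 2) gives 43344·a = 1475·270 − 209·1698 = 43368, so a = 1807/1806.
Then b = (1698 − 209·(1807/1806))/1475 = 1823/1806.
At s = 8: ĝ = (1807/1806)·(8) + (1823/1806)·(64) = 65564/903.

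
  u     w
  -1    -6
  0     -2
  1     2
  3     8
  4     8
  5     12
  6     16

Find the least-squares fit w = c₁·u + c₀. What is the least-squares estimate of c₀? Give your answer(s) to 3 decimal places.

c₀ = -2.110

With design matrix A, AᵀA = [[88, 18]; [18, 7]] and Aᵀw = [220, 38]ᵀ.
det = 88·7 − 18² = 292.
c₁ = (220·7 − 18·38)/292 = 214/73; c₀ = (88·38 − 18·220)/292 = -154/73.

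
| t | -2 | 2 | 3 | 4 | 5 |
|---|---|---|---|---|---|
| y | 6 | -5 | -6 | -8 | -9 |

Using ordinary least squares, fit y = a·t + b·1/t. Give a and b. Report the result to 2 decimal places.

a = -1.65, b = -4.30

Compute the Gram sums: Σt·t = 58, Σt·1/t = 5, Σ1/t·1/t = 2569/3600.
Right-hand side: Σt·y = -117, Σ1/t·y = -113/10.
So MᵀM·[a, b]ᵀ = Mᵀy: [[58, 5]; [5, 2569/3600]]·[a, b]ᵀ = [-117, -113/10]ᵀ.
Eliminating b: (2569/3600)·(row 1) − 5·(row 2) gives (29501/1800)·a = (2569/3600)·(-117) − 5·(-113/10) = -10797/400, so a = -97173/59002.
Then b = ((-113/10) − 5·(-97173/59002))/(2569/3600) = -126720/29501.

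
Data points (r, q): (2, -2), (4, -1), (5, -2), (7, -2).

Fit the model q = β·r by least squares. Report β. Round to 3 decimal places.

β = -0.340

From the data, Σr·r = 94.
And Σr·q = -32.
So AᵀA·[β]ᵀ = Aᵀq: [[94]]·[β]ᵀ = [-32]ᵀ.
Hence β = -32 / 94 ≈ -0.340426.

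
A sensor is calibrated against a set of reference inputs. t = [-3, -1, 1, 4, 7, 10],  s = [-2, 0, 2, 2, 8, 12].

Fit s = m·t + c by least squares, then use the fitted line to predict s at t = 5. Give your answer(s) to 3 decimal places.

ŝ = 5.732

Normal-equation sums: Σt·t = 176, Σt = 18, Σ1 = 6.
And Σt·s = 192, Σs = 22.
MᵀM·[m, c]ᵀ = Mᵀs becomes [[176, 18]; [18, 6]]·[m, c]ᵀ = [192, 22]ᵀ.
Δ = 176·6 − 18² = 732.
m = (192·6 − 18·22)/732 = 63/61; c = (176·22 − 18·192)/732 = 104/183.
At t = 5: ŝ = (63/61)·(5) + (104/183)·(1) = 1049/183.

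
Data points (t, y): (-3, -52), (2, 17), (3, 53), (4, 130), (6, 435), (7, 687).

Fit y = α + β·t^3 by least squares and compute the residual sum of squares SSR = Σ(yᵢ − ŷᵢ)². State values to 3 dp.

SSR = 8.929

Setting ∂/∂α … = 0 gives: 6·α + 631·β = 1270;  631·α + 169923·β = 340892.
det = 6·169923 − 631² = 621377.
α = (1270·169923 − 631·340892)/621377 = 699358/621377; β = (6·340892 − 631·1270)/621377 = 1243982/621377.
Residuals: 576552/621377, -87805/621377, -1353891/621377, 464804/621377, 899525/621377, -499185/621377; SSR = 5548188/621377.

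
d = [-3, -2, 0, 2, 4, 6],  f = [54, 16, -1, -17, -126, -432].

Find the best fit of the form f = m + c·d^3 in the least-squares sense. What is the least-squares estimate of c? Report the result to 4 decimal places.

The normal system XᵀX·[m, c]ᵀ = Xᵀf is [[6, 253]; [253, 51609]]·[m, c]ᵀ = [-506, -103098]ᵀ.
Eliminating c: 51609·(row 1) − 253·(row 2) gives 245645·m = 51609·(-506) − 253·(-103098) = -30360, so m = -6072/49129.
Then c = ((-103098) − 253·(-6072/49129))/51609 = -98114/49129.

c = -1.9971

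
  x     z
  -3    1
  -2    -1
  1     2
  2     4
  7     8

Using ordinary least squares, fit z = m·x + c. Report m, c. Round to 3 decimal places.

Forming AᵀA = [[67, 5]; [5, 5]] and Aᵀz = [65, 14]ᵀ gives AᵀA·[m, c]ᵀ = Aᵀz.
Δ = 67·5 − 5² = 310.
m = (65·5 − 5·14)/310 = 51/62; c = (67·14 − 5·65)/310 = 613/310.

m = 0.823, c = 1.977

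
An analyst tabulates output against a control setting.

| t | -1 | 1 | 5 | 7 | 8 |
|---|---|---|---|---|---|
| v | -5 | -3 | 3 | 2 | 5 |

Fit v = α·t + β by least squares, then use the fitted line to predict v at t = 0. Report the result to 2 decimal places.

v̂ = -3.80

AᵀA·[α, β]ᵀ = Aᵀv reads: 140·α + 20·β = 71;  20·α + 5·β = 2.
(Σt·t = 140, Σt = 20, Σ1 = 5, Σt·v = 71, Σv = 2.)
Eliminating β: 5·(row 1) − 20·(row 2) gives 300·α = 5·71 − 20·2 = 315, so α = 21/20.
Then β = (2 − 20·(21/20))/5 = -19/5.
At t = 0: v̂ = (21/20)·(0) + (-19/5)·(1) = -19/5.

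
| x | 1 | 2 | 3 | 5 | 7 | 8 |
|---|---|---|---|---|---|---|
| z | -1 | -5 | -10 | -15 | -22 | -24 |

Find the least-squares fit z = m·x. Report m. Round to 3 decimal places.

m = -3.039

The normal system AᵀA·[m]ᵀ = Aᵀz is [[152]]·[m]ᵀ = [-462]ᵀ.
Hence m = -462 / 152 ≈ -3.03947.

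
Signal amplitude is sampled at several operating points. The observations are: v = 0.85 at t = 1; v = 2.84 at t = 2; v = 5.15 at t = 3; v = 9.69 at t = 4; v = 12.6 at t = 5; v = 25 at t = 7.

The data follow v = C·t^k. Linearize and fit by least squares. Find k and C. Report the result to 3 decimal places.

k = 1.721, C = 0.840

Let Y = ln v. Fitting Y = k·ln t + ln C by least squares:
Σln t = 6.7334, Σ(ln t)² = 9.9861, Σln v = 10.5439, Σln t·ln v = 16.0140.
Equations: 9.9861·k + 6.7334·ln C = 16.0140;  6.7334·k + 6·ln C = 10.5439.
Slope k = (n·Σln t·ln v − Σln t·Σln v)/(n·Σ(ln t)² − (Σln t)²) = (6·16.0140 − 6.7334·10.5439)/14.5777 = 1.72094; ln C = (Σln v − k·Σln t)/n = -0.17397, so C = exp(-0.17397) = 0.84032.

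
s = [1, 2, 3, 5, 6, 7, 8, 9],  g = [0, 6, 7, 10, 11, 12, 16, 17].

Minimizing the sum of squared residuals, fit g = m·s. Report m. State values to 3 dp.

m = 1.911

With design matrix M, MᵀM = [[269]] and Mᵀg = [514]ᵀ.
Hence m = 514 / 269 ≈ 1.91078.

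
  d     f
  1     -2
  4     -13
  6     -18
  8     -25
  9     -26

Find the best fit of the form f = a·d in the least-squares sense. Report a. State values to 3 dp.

a = -3.010

Entries of MᵀM: Σd·d = 198.
Right-hand side: Σd·f = -596.
MᵀM·[a]ᵀ = Mᵀf becomes [[198]]·[a]ᵀ = [-596]ᵀ.
a = (-596)/198 = -3.0101.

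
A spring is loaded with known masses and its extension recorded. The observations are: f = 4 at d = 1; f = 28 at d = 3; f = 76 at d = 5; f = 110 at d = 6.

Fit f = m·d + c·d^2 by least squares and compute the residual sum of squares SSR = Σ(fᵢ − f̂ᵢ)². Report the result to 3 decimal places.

SSR = 0.735

Forming AᵀA = [[71, 369]; [369, 2003]] and Aᵀf = [1128, 6116]ᵀ gives AᵀA·[m, c]ᵀ = Aᵀf.
det = 71·2003 − 369² = 6052.
m = (1128·2003 − 369·6116)/6052 = 645/1513; c = (71·6116 − 369·1128)/6052 = 4501/1513.
Residuals: 906/1513, -80/1513, -762/1513, 524/1513; SSR = 1112/1513.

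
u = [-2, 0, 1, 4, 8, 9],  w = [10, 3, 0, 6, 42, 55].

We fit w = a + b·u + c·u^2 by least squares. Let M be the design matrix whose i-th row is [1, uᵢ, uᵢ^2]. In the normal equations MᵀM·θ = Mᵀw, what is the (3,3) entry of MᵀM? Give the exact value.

Row 3 ↔ basis u^2, column 3 ↔ basis u^2, so (MᵀM)_{3,3} = Σᵢ (u^2)·(u^2) = (4)·(4) + (0)·(0) + (1)·(1) + (16)·(16) + (64)·(64) + (81)·(81) = 10930.

10930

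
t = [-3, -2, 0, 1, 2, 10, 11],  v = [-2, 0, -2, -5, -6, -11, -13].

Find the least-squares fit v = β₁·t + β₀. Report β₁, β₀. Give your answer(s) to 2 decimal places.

β₁ = -0.84, β₀ = -3.28

Normal-equation sums: Σt·t = 239, Σt = 19, Σ1 = 7.
Right-hand side: Σt·v = -264, Σv = -39.
AᵀA·[β₁, β₀]ᵀ = Aᵀv becomes [[239, 19]; [19, 7]]·[β₁, β₀]ᵀ = [-264, -39]ᵀ.
det = 239·7 − 19² = 1312.
β₁ = ((-264)·7 − 19·(-39))/1312 = -27/32; β₀ = (239·(-39) − 19·(-264))/1312 = -105/32.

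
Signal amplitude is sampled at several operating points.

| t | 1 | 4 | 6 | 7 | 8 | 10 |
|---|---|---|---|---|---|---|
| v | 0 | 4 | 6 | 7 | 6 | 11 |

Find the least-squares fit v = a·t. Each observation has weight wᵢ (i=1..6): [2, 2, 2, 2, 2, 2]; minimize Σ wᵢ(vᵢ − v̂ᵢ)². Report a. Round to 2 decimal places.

Forming MᵀWM = [[532]] and MᵀWv = [518]ᵀ gives MᵀWM·[a]ᵀ = MᵀWv.
Hence a = 518 / 532 ≈ 0.973684.

a = 0.97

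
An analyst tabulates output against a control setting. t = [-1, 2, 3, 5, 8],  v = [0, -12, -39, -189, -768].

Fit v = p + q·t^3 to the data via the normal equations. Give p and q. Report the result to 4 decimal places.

The normal equations are: 5·p + 671·q = -1008;  671·p + 278563·q = -417990.
det = 5·278563 − 671² = 942574.
p = ((-1008)·278563 − 671·(-417990))/942574 = -160107/471287; q = (5·(-417990) − 671·(-1008))/942574 = -706791/471287.

p = -0.3397, q = -1.4997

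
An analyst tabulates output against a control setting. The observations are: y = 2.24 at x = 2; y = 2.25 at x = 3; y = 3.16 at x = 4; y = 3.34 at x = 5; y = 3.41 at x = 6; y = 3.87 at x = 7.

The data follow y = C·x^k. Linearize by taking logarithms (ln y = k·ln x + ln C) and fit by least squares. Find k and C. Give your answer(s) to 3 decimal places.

With ln yᵢ as the transformed response and ln xᵢ as the regressor:
XᵀX = [[13.1965, 8.5252]; [8.5252, 6]], rhs = [9.8172, 6.5539]ᵀ  (here Σln x = 8.5252, Σ(ln x)² = 13.1965, Σln y = 6.5539, Σln x·ln y = 9.8172).
Slope k = (n·Σln x·ln y − Σln x·Σln y)/(n·Σ(ln x)² − (Σln x)²) = (6·9.8172 − 8.5252·6.5539)/6.5005 = 0.46608; ln C = (Σln y − k·Σln x)/n = 0.43008, so C = exp(0.43008) = 1.53738.

k = 0.466, C = 1.537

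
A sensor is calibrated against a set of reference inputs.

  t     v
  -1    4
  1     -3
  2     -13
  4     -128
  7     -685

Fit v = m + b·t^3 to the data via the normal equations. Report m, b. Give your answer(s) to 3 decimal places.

Entries of AᵀA: Σ1 = 5, Σt^3 = 415, Σt^3·t^3 = 121811.
And Σv = -825, Σt^3·v = -243258.
Eliminating b: 121811·(row 1) − 415·(row 2) gives 436830·m = 121811·(-825) − 415·(-243258) = 457995, so m = 30533/29122.
Then b = ((-243258) − 415·(30533/29122))/121811 = -58261/29122.

m = 1.048, b = -2.001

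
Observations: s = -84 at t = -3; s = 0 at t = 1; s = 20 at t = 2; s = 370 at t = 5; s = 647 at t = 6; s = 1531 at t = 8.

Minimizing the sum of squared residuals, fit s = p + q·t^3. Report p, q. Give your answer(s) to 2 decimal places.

Compute the Gram sums: Σ1 = 6, Σt^3 = 835, Σt^3·t^3 = 325219.
And Σs = 2484, Σt^3·s = 972302.
AᵀA·[p, q]ᵀ = Aᵀs becomes [[6, 835]; [835, 325219]]·[p, q]ᵀ = [2484, 972302]ᵀ.
Eliminating q: 325219·(row 1) − 835·(row 2) gives 1254089·p = 325219·2484 − 835·972302 = -4028174, so p = -4028174/1254089.
Then q = (972302 − 835·(-4028174/1254089))/325219 = 3759672/1254089.

p = -3.21, q = 3.00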